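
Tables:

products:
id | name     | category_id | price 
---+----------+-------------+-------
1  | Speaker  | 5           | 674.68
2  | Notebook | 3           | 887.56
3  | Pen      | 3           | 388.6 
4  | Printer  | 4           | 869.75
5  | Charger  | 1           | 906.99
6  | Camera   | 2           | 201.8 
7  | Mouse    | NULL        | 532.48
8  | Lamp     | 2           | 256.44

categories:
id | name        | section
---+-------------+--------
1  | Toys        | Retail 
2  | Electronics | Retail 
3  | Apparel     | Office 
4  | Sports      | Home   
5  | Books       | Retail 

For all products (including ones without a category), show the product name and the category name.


LEFT JOIN keeps every row from products (the left table); where category_id has no match in categories, the category columns become NULL. Walk through each product:
  - product 1 (Speaker): category_id=5 -> matches Books
  - product 2 (Notebook): category_id=3 -> matches Apparel
  - product 3 (Pen): category_id=3 -> matches Apparel
  - product 4 (Printer): category_id=4 -> matches Sports
  - product 5 (Charger): category_id=1 -> matches Toys
  - product 6 (Camera): category_id=2 -> matches Electronics
  - product 7 (Mouse): category_id=NULL, no match -> kept with NULL
  - product 8 (Lamp): category_id=2 -> matches Electronics
All 8 rows appear; 1 has NULL category.

SQL:
SELECT a.name, b.name AS category
FROM products a
LEFT JOIN categories b ON a.category_id = b.id

Result:
name     | category   
---------+------------
Speaker  | Books      
Notebook | Apparel    
Pen      | Apparel    
Printer  | Sports     
Charger  | Toys       
Camera   | Electronics
Mouse    | NULL       
Lamp     | Electronics


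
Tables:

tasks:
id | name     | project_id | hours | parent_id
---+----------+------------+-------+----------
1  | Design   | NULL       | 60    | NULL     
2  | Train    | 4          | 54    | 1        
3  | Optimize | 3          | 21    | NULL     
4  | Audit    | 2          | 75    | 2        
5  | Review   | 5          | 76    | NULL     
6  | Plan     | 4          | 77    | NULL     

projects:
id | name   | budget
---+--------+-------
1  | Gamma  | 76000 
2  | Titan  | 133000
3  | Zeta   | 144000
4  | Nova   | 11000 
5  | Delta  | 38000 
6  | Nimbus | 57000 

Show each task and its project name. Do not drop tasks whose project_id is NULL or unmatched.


LEFT JOIN keeps every row from tasks (the left table); where project_id has no match in projects, the project columns become NULL. Walk through each task:
  - task 1 (Design): project_id=NULL, no match -> kept with NULL
  - task 2 (Train): project_id=4 -> matches Nova
  - task 3 (Optimize): project_id=3 -> matches Zeta
  - task 4 (Audit): project_id=2 -> matches Titan
  - task 5 (Review): project_id=5 -> matches Delta
  - task 6 (Plan): project_id=4 -> matches Nova
All 6 rows appear; 1 has NULL project.

SQL:
SELECT a.name, b.name AS project
FROM tasks a
LEFT JOIN projects b ON a.project_id = b.id

Result:
name     | project
---------+--------
Design   | NULL   
Train    | Nova   
Optimize | Zeta   
Audit    | Titan  
Review   | Delta  
Plan     | Nova   


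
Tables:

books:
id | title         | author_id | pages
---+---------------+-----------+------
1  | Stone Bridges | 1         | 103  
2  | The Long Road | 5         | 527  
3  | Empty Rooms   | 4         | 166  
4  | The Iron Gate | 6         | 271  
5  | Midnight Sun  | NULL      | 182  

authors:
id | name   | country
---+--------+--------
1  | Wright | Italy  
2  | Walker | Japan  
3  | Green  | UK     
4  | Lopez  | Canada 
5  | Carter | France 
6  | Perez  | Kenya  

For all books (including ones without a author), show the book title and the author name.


LEFT JOIN keeps every row from books (the left table); where author_id has no match in authors, the author columns become NULL. Walk through each book:
  - book 1 (Stone Bridges): author_id=1 -> matches Wright
  - book 2 (The Long Road): author_id=5 -> matches Carter
  - book 3 (Empty Rooms): author_id=4 -> matches Lopez
  - book 4 (The Iron Gate): author_id=6 -> matches Perez
  - book 5 (Midnight Sun): author_id=NULL, no match -> kept with NULL
All 5 rows appear; 1 has NULL author.

SQL:
SELECT a.title, b.name AS author
FROM books a
LEFT JOIN authors b ON a.author_id = b.id

Result:
title         | author
--------------+-------
Stone Bridges | Wright
The Long Road | Carter
Empty Rooms   | Lopez 
The Iron Gate | Perez 
Midnight Sun  | NULL  


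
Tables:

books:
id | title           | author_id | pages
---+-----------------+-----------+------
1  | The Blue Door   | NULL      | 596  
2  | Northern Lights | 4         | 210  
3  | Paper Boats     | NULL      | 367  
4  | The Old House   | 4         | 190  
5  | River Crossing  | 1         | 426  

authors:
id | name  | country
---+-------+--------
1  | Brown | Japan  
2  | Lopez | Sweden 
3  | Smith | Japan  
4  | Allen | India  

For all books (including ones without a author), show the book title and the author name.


LEFT JOIN keeps every row from books (the left table); where author_id has no match in authors, the author columns become NULL. Walk through each book:
  - book 1 (The Blue Door): author_id=NULL, no match -> kept with NULL
  - book 2 (Northern Lights): author_id=4 -> matches Allen
  - book 3 (Paper Boats): author_id=NULL, no match -> kept with NULL
  - book 4 (The Old House): author_id=4 -> matches Allen
  - book 5 (River Crossing): author_id=1 -> matches Brown
All 5 rows appear; 2 have NULL author.

SQL:
SELECT a.title, b.name AS author
FROM books a
LEFT JOIN authors b ON a.author_id = b.id

Result:
title           | author
----------------+-------
The Blue Door   | NULL  
Northern Lights | Allen 
Paper Boats     | NULL  
The Old House   | Allen 
River Crossing  | Brown 


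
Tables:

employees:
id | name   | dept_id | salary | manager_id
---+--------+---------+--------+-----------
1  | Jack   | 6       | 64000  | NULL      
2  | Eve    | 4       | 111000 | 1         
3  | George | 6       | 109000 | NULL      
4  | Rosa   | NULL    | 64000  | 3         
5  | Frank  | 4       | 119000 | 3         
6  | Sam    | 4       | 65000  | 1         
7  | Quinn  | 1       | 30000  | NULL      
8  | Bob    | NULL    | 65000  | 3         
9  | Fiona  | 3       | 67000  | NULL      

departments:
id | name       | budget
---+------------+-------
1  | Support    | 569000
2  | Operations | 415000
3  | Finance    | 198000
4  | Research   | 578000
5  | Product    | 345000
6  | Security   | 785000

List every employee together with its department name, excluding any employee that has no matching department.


INNER JOIN keeps only employees rows whose dept_id matches an id in departments. Walk through each employee:
  - employee 1 (Jack): dept_id=6 -> matches Security
  - employee 2 (Eve): dept_id=4 -> matches Research
  - employee 3 (George): dept_id=6 -> matches Security
  - employee 4 (Rosa): dept_id=NULL, no match -> dropped
  - employee 5 (Frank): dept_id=4 -> matches Research
  - employee 6 (Sam): dept_id=4 -> matches Research
  - employee 7 (Quinn): dept_id=1 -> matches Support
  - employee 8 (Bob): dept_id=NULL, no match -> dropped
  - employee 9 (Fiona): dept_id=3 -> matches Finance
So 2 of 9 rows are dropped.

SQL:
SELECT a.name, b.name AS department
FROM employees a
INNER JOIN departments b ON a.dept_id = b.id

Result:
name   | department
-------+-----------
Jack   | Security  
Eve    | Research  
George | Security  
Frank  | Research  
Sam    | Research  
Quinn  | Support   
Fiona  | Finance   


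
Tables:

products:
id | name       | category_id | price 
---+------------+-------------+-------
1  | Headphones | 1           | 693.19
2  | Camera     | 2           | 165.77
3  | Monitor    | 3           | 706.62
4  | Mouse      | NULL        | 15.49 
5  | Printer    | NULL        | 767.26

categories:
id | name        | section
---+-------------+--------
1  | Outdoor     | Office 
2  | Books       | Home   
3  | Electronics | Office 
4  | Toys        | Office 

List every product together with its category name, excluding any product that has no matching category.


INNER JOIN keeps only products rows whose category_id matches an id in categories. Walk through each product:
  - product 1 (Headphones): category_id=1 -> matches Outdoor
  - product 2 (Camera): category_id=2 -> matches Books
  - product 3 (Monitor): category_id=3 -> matches Electronics
  - product 4 (Mouse): category_id=NULL, no match -> dropped
  - product 5 (Printer): category_id=NULL, no match -> dropped
So 2 of 5 rows are dropped.

SQL:
SELECT a.name, b.name AS category
FROM products a
INNER JOIN categories b ON a.category_id = b.id

Result:
name       | category   
-----------+------------
Headphones | Outdoor    
Camera     | Books      
Monitor    | Electronics


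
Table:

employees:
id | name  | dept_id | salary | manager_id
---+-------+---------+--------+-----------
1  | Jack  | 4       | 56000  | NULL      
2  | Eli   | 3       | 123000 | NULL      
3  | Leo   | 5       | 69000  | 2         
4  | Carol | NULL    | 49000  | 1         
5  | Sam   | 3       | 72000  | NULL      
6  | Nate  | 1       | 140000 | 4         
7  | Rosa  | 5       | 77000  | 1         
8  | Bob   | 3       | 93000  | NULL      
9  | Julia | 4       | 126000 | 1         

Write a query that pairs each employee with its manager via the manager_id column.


This is a self-join: employees is joined to a second copy of itself, matching each row's manager_id to another row's id. Use LEFT JOIN so rows with manager_id=NULL are kept.
  - employee 1 (Jack): manager_id=NULL -> NULL
  - employee 2 (Eli): manager_id=NULL -> NULL
  - employee 3 (Leo): manager_id=2 -> Eli
  - employee 4 (Carol): manager_id=1 -> Jack
  - employee 5 (Sam): manager_id=NULL -> NULL
  - employee 6 (Nate): manager_id=4 -> Carol
  - employee 7 (Rosa): manager_id=1 -> Jack
  - employee 8 (Bob): manager_id=NULL -> NULL
  - employee 9 (Julia): manager_id=1 -> Jack

SQL:
SELECT a.name AS item, b.name AS manager
FROM employees a
LEFT JOIN employees b ON a.manager_id = b.id

Result:
item  | manager
------+--------
Jack  | NULL   
Eli   | NULL   
Leo   | Eli    
Carol | Jack   
Sam   | NULL   
Nate  | Carol  
Rosa  | Jack   
Bob   | NULL   
Julia | Jack   


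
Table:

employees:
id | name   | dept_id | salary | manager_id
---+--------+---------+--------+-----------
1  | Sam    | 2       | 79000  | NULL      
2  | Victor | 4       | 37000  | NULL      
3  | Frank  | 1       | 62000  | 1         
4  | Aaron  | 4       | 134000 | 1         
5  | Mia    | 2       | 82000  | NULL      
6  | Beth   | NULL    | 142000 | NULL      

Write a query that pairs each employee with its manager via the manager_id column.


This is a self-join: employees is joined to a second copy of itself, matching each row's manager_id to another row's id. Use LEFT JOIN so rows with manager_id=NULL are kept.
  - employee 1 (Sam): manager_id=NULL -> NULL
  - employee 2 (Victor): manager_id=NULL -> NULL
  - employee 3 (Frank): manager_id=1 -> Sam
  - employee 4 (Aaron): manager_id=1 -> Sam
  - employee 5 (Mia): manager_id=NULL -> NULL
  - employee 6 (Beth): manager_id=NULL -> NULL

SQL:
SELECT a.name AS item, b.name AS manager
FROM employees a
LEFT JOIN employees b ON a.manager_id = b.id

Result:
item   | manager
-------+--------
Sam    | NULL   
Victor | NULL   
Frank  | Sam    
Aaron  | Sam    
Mia    | NULL   
Beth   | NULL   


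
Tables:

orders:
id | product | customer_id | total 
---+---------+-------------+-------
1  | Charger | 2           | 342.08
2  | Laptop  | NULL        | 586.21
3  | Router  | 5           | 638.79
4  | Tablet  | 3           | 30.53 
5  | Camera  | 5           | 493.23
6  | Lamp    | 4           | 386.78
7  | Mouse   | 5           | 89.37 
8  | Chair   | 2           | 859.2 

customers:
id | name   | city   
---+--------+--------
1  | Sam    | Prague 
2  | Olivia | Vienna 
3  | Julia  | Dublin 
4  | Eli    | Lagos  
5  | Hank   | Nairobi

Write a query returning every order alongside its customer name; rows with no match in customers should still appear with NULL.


LEFT JOIN keeps every row from orders (the left table); where customer_id has no match in customers, the customer columns become NULL. Walk through each order:
  - order 1 (Charger): customer_id=2 -> matches Olivia
  - order 2 (Laptop): customer_id=NULL, no match -> kept with NULL
  - order 3 (Router): customer_id=5 -> matches Hank
  - order 4 (Tablet): customer_id=3 -> matches Julia
  - order 5 (Camera): customer_id=5 -> matches Hank
  - order 6 (Lamp): customer_id=4 -> matches Eli
  - order 7 (Mouse): customer_id=5 -> matches Hank
  - order 8 (Chair): customer_id=2 -> matches Olivia
All 8 rows appear; 1 has NULL customer.

SQL:
SELECT a.product, b.name AS customer
FROM orders a
LEFT JOIN customers b ON a.customer_id = b.id

Result:
product | customer
--------+---------
Charger | Olivia  
Laptop  | NULL    
Router  | Hank    
Tablet  | Julia   
Camera  | Hank    
Lamp    | Eli     
Mouse   | Hank    
Chair   | Olivia  


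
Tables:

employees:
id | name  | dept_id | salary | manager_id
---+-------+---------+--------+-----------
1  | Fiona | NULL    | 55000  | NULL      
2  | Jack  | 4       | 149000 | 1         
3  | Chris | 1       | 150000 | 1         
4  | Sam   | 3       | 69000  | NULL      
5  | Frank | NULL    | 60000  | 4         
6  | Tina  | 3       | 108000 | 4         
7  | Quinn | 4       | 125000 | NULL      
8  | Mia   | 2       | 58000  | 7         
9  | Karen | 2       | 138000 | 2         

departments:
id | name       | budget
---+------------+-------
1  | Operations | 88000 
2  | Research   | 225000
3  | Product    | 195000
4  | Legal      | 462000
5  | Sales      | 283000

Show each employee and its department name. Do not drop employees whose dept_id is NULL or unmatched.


LEFT JOIN keeps every row from employees (the left table); where dept_id has no match in departments, the department columns become NULL. Walk through each employee:
  - employee 1 (Fiona): dept_id=NULL, no match -> kept with NULL
  - employee 2 (Jack): dept_id=4 -> matches Legal
  - employee 3 (Chris): dept_id=1 -> matches Operations
  - employee 4 (Sam): dept_id=3 -> matches Product
  - employee 5 (Frank): dept_id=NULL, no match -> kept with NULL
  - employee 6 (Tina): dept_id=3 -> matches Product
  - employee 7 (Quinn): dept_id=4 -> matches Legal
  - employee 8 (Mia): dept_id=2 -> matches Research
  - employee 9 (Karen): dept_id=2 -> matches Research
All 9 rows appear; 2 have NULL department.

SQL:
SELECT a.name, b.name AS department
FROM employees a
LEFT JOIN departments b ON a.dept_id = b.id

Result:
name  | department
------+-----------
Fiona | NULL      
Jack  | Legal     
Chris | Operations
Sam   | Product   
Frank | NULL      
Tina  | Product   
Quinn | Legal     
Mia   | Research  
Karen | Research  


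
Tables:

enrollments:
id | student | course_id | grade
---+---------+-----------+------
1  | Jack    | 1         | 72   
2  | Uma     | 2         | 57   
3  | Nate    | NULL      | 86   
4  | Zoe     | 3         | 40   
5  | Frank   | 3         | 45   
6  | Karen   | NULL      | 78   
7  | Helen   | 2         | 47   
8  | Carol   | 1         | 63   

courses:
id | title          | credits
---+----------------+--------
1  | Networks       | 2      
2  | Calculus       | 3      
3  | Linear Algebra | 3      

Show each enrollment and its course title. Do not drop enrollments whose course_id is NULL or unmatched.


LEFT JOIN keeps every row from enrollments (the left table); where course_id has no match in courses, the course columns become NULL. Walk through each enrollment:
  - enrollment 1 (Jack): course_id=1 -> matches Networks
  - enrollment 2 (Uma): course_id=2 -> matches Calculus
  - enrollment 3 (Nate): course_id=NULL, no match -> kept with NULL
  - enrollment 4 (Zoe): course_id=3 -> matches Linear Algebra
  - enrollment 5 (Frank): course_id=3 -> matches Linear Algebra
  - enrollment 6 (Karen): course_id=NULL, no match -> kept with NULL
  - enrollment 7 (Helen): course_id=2 -> matches Calculus
  - enrollment 8 (Carol): course_id=1 -> matches Networks
All 8 rows appear; 2 have NULL course.

SQL:
SELECT a.student, b.title AS course
FROM enrollments a
LEFT JOIN courses b ON a.course_id = b.id

Result:
student | course        
--------+---------------
Jack    | Networks      
Uma     | Calculus      
Nate    | NULL          
Zoe     | Linear Algebra
Frank   | Linear Algebra
Karen   | NULL          
Helen   | Calculus      
Carol   | Networks      


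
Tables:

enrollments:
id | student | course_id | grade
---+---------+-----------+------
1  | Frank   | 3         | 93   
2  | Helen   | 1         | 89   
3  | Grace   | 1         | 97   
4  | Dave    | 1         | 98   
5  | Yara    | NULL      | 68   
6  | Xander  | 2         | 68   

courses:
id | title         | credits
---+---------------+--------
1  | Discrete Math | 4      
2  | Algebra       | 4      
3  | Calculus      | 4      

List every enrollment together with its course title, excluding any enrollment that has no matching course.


INNER JOIN keeps only enrollments rows whose course_id matches an id in courses. Walk through each enrollment:
  - enrollment 1 (Frank): course_id=3 -> matches Calculus
  - enrollment 2 (Helen): course_id=1 -> matches Discrete Math
  - enrollment 3 (Grace): course_id=1 -> matches Discrete Math
  - enrollment 4 (Dave): course_id=1 -> matches Discrete Math
  - enrollment 5 (Yara): course_id=NULL, no match -> dropped
  - enrollment 6 (Xander): course_id=2 -> matches Algebra
So 1 of 6 rows is dropped.

SQL:
SELECT a.student, b.title AS course
FROM enrollments a
INNER JOIN courses b ON a.course_id = b.id

Result:
student | course       
--------+--------------
Frank   | Calculus     
Helen   | Discrete Math
Grace   | Discrete Math
Dave    | Discrete Math
Xander  | Algebra      


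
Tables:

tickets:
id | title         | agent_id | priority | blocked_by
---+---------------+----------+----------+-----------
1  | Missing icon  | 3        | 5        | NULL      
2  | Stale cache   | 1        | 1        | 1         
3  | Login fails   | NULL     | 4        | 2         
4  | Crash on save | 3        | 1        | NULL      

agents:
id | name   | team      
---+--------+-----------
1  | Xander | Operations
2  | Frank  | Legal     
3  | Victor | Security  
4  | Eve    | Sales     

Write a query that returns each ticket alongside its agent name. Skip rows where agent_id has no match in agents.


INNER JOIN keeps only tickets rows whose agent_id matches an id in agents. Walk through each ticket:
  - ticket 1 (Missing icon): agent_id=3 -> matches Victor
  - ticket 2 (Stale cache): agent_id=1 -> matches Xander
  - ticket 3 (Login fails): agent_id=NULL, no match -> dropped
  - ticket 4 (Crash on save): agent_id=3 -> matches Victor
So 1 of 4 rows is dropped.

SQL:
SELECT a.title, b.name AS agent
FROM tickets a
INNER JOIN agents b ON a.agent_id = b.id

Result:
title         | agent 
--------------+-------
Missing icon  | Victor
Stale cache   | Xander
Crash on save | Victor


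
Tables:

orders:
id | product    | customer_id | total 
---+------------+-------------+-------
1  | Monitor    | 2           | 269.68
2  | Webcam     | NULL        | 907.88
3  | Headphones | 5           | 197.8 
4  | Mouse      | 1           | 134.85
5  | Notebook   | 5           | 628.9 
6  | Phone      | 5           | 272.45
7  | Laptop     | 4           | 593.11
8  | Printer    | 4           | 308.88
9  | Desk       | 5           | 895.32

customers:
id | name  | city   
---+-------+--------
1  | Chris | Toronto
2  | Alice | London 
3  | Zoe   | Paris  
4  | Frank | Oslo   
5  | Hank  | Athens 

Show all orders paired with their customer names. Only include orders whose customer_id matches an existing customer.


INNER JOIN keeps only orders rows whose customer_id matches an id in customers. Walk through each order:
  - order 1 (Monitor): customer_id=2 -> matches Alice
  - order 2 (Webcam): customer_id=NULL, no match -> dropped
  - order 3 (Headphones): customer_id=5 -> matches Hank
  - order 4 (Mouse): customer_id=1 -> matches Chris
  - order 5 (Notebook): customer_id=5 -> matches Hank
  - order 6 (Phone): customer_id=5 -> matches Hank
  - order 7 (Laptop): customer_id=4 -> matches Frank
  - order 8 (Printer): customer_id=4 -> matches Frank
  - order 9 (Desk): customer_id=5 -> matches Hank
So 1 of 9 rows is dropped.

SQL:
SELECT a.product, b.name AS customer
FROM orders a
INNER JOIN customers b ON a.customer_id = b.id

Result:
product    | customer
-----------+---------
Monitor    | Alice   
Headphones | Hank    
Mouse      | Chris   
Notebook   | Hank    
Phone      | Hank    
Laptop     | Frank   
Printer    | Frank   
Desk       | Hank    


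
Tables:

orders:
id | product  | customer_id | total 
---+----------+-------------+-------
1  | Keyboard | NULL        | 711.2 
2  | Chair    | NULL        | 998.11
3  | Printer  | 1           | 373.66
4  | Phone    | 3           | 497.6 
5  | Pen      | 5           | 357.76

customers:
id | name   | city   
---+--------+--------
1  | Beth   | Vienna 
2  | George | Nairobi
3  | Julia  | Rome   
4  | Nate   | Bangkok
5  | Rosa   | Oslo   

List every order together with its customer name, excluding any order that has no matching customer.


INNER JOIN keeps only orders rows whose customer_id matches an id in customers. Walk through each order:
  - order 1 (Keyboard): customer_id=NULL, no match -> dropped
  - order 2 (Chair): customer_id=NULL, no match -> dropped
  - order 3 (Printer): customer_id=1 -> matches Beth
  - order 4 (Phone): customer_id=3 -> matches Julia
  - order 5 (Pen): customer_id=5 -> matches Rosa
So 2 of 5 rows are dropped.

SQL:
SELECT a.product, b.name AS customer
FROM orders a
INNER JOIN customers b ON a.customer_id = b.id

Result:
product | customer
--------+---------
Printer | Beth    
Phone   | Julia   
Pen     | Rosa    


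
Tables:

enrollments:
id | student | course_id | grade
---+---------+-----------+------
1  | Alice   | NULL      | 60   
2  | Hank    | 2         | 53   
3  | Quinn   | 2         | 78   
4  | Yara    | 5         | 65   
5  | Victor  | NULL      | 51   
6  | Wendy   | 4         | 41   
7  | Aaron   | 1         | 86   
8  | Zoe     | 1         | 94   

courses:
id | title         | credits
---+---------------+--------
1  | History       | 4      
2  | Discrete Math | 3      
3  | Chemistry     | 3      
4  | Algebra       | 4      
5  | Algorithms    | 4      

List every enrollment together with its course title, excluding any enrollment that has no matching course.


INNER JOIN keeps only enrollments rows whose course_id matches an id in courses. Walk through each enrollment:
  - enrollment 1 (Alice): course_id=NULL, no match -> dropped
  - enrollment 2 (Hank): course_id=2 -> matches Discrete Math
  - enrollment 3 (Quinn): course_id=2 -> matches Discrete Math
  - enrollment 4 (Yara): course_id=5 -> matches Algorithms
  - enrollment 5 (Victor): course_id=NULL, no match -> dropped
  - enrollment 6 (Wendy): course_id=4 -> matches Algebra
  - enrollment 7 (Aaron): course_id=1 -> matches History
  - enrollment 8 (Zoe): course_id=1 -> matches History
So 2 of 8 rows are dropped.

SQL:
SELECT a.student, b.title AS course
FROM enrollments a
INNER JOIN courses b ON a.course_id = b.id

Result:
student | course       
--------+--------------
Hank    | Discrete Math
Quinn   | Discrete Math
Yara    | Algorithms   
Wendy   | Algebra      
Aaron   | History      
Zoe     | History      


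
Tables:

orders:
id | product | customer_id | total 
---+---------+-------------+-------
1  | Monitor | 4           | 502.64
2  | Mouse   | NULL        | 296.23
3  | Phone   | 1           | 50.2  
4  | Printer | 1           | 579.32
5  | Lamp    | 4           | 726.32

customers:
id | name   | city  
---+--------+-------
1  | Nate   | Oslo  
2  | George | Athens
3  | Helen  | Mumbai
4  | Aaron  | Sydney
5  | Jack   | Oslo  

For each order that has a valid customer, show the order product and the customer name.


INNER JOIN keeps only orders rows whose customer_id matches an id in customers. Walk through each order:
  - order 1 (Monitor): customer_id=4 -> matches Aaron
  - order 2 (Mouse): customer_id=NULL, no match -> dropped
  - order 3 (Phone): customer_id=1 -> matches Nate
  - order 4 (Printer): customer_id=1 -> matches Nate
  - order 5 (Lamp): customer_id=4 -> matches Aaron
So 1 of 5 rows is dropped.

SQL:
SELECT a.product, b.name AS customer
FROM orders a
INNER JOIN customers b ON a.customer_id = b.id

Result:
product | customer
--------+---------
Monitor | Aaron   
Phone   | Nate    
Printer | Nate    
Lamp    | Aaron   


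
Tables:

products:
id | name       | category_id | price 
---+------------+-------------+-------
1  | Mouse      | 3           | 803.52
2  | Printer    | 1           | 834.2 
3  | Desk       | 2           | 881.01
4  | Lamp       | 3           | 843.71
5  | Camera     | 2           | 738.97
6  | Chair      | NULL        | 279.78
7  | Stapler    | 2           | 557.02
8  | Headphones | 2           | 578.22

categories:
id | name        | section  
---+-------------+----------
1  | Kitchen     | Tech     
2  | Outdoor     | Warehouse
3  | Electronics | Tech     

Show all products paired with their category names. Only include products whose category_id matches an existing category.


INNER JOIN keeps only products rows whose category_id matches an id in categories. Walk through each product:
  - product 1 (Mouse): category_id=3 -> matches Electronics
  - product 2 (Printer): category_id=1 -> matches Kitchen
  - product 3 (Desk): category_id=2 -> matches Outdoor
  - product 4 (Lamp): category_id=3 -> matches Electronics
  - product 5 (Camera): category_id=2 -> matches Outdoor
  - product 6 (Chair): category_id=NULL, no match -> dropped
  - product 7 (Stapler): category_id=2 -> matches Outdoor
  - product 8 (Headphones): category_id=2 -> matches Outdoor
So 1 of 8 rows is dropped.

SQL:
SELECT a.name, b.name AS category
FROM products a
INNER JOIN categories b ON a.category_id = b.id

Result:
name       | category   
-----------+------------
Mouse      | Electronics
Printer    | Kitchen    
Desk       | Outdoor    
Lamp       | Electronics
Camera     | Outdoor    
Stapler    | Outdoor    
Headphones | Outdoor    


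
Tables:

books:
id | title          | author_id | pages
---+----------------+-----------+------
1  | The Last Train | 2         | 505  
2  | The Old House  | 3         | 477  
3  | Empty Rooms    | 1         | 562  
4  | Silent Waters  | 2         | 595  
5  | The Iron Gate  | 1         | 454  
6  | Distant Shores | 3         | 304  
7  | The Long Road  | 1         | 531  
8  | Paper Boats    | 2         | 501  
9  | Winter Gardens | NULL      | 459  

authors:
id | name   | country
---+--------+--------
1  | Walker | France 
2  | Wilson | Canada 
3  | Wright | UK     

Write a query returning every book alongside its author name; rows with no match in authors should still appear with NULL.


LEFT JOIN keeps every row from books (the left table); where author_id has no match in authors, the author columns become NULL. Walk through each book:
  - book 1 (The Last Train): author_id=2 -> matches Wilson
  - book 2 (The Old House): author_id=3 -> matches Wright
  - book 3 (Empty Rooms): author_id=1 -> matches Walker
  - book 4 (Silent Waters): author_id=2 -> matches Wilson
  - book 5 (The Iron Gate): author_id=1 -> matches Walker
  - book 6 (Distant Shores): author_id=3 -> matches Wright
  - book 7 (The Long Road): author_id=1 -> matches Walker
  - book 8 (Paper Boats): author_id=2 -> matches Wilson
  - book 9 (Winter Gardens): author_id=NULL, no match -> kept with NULL
All 9 rows appear; 1 has NULL author.

SQL:
SELECT a.title, b.name AS author
FROM books a
LEFT JOIN authors b ON a.author_id = b.id

Result:
title          | author
---------------+-------
The Last Train | Wilson
The Old House  | Wright
Empty Rooms    | Walker
Silent Waters  | Wilson
The Iron Gate  | Walker
Distant Shores | Wright
The Long Road  | Walker
Paper Boats    | Wilson
Winter Gardens | NULL  


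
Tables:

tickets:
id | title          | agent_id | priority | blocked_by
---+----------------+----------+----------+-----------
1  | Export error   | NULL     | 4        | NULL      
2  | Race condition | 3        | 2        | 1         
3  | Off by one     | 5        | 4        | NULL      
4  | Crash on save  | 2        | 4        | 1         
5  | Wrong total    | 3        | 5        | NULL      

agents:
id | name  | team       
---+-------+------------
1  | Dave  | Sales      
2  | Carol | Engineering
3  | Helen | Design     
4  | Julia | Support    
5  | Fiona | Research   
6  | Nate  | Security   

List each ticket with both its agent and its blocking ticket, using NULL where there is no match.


Two LEFT JOINs from the same base table tickets: one to agents via agent_id, one to tickets itself via blocked_by. Both are LEFT so every ticket is preserved.
Match against agents:
  - ticket 1 (Export error): agent_id=NULL, no match -> kept with NULL
  - ticket 2 (Race condition): agent_id=3 -> matches Helen
  - ticket 3 (Off by one): agent_id=5 -> matches Fiona
  - ticket 4 (Crash on save): agent_id=2 -> matches Carol
  - ticket 5 (Wrong total): agent_id=3 -> matches Helen
Match against tickets (self):
  - ticket 1 (Export error): blocked_by=NULL -> NULL
  - ticket 2 (Race condition): blocked_by=1 -> Export error
  - ticket 3 (Off by one): blocked_by=NULL -> NULL
  - ticket 4 (Crash on save): blocked_by=1 -> Export error
  - ticket 5 (Wrong total): blocked_by=NULL -> NULL

SQL:
SELECT a.title, b.name AS agent, c.title AS blocked_by
FROM tickets a
LEFT JOIN agents b ON a.agent_id = b.id
LEFT JOIN tickets c ON a.blocked_by = c.id

Result:
title          | agent | blocked_by  
---------------+-------+-------------
Export error   | NULL  | NULL        
Race condition | Helen | Export error
Off by one     | Fiona | NULL        
Crash on save  | Carol | Export error
Wrong total    | Helen | NULL        


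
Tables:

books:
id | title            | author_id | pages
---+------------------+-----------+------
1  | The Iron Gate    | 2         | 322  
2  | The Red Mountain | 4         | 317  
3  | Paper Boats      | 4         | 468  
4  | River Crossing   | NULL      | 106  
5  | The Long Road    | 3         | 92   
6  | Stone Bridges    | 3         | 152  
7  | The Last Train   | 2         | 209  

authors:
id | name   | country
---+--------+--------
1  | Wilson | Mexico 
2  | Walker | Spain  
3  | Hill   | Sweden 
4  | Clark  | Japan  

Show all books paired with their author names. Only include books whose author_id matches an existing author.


INNER JOIN keeps only books rows whose author_id matches an id in authors. Walk through each book:
  - book 1 (The Iron Gate): author_id=2 -> matches Walker
  - book 2 (The Red Mountain): author_id=4 -> matches Clark
  - book 3 (Paper Boats): author_id=4 -> matches Clark
  - book 4 (River Crossing): author_id=NULL, no match -> dropped
  - book 5 (The Long Road): author_id=3 -> matches Hill
  - book 6 (Stone Bridges): author_id=3 -> matches Hill
  - book 7 (The Last Train): author_id=2 -> matches Walker
So 1 of 7 rows is dropped.

SQL:
SELECT a.title, b.name AS author
FROM books a
INNER JOIN authors b ON a.author_id = b.id

Result:
title            | author
-----------------+-------
The Iron Gate    | Walker
The Red Mountain | Clark 
Paper Boats      | Clark 
The Long Road    | Hill  
Stone Bridges    | Hill  
The Last Train   | Walker


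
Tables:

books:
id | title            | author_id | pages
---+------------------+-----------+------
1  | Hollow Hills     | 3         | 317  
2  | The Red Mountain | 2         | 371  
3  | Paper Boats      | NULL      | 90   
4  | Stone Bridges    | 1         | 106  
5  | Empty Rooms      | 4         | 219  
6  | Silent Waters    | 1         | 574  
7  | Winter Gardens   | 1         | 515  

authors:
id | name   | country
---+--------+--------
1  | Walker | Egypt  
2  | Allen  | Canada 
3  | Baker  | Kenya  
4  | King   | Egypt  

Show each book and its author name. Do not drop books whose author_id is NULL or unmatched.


LEFT JOIN keeps every row from books (the left table); where author_id has no match in authors, the author columns become NULL. Walk through each book:
  - book 1 (Hollow Hills): author_id=3 -> matches Baker
  - book 2 (The Red Mountain): author_id=2 -> matches Allen
  - book 3 (Paper Boats): author_id=NULL, no match -> kept with NULL
  - book 4 (Stone Bridges): author_id=1 -> matches Walker
  - book 5 (Empty Rooms): author_id=4 -> matches King
  - book 6 (Silent Waters): author_id=1 -> matches Walker
  - book 7 (Winter Gardens): author_id=1 -> matches Walker
All 7 rows appear; 1 has NULL author.

SQL:
SELECT a.title, b.name AS author
FROM books a
LEFT JOIN authors b ON a.author_id = b.id

Result:
title            | author
-----------------+-------
Hollow Hills     | Baker 
The Red Mountain | Allen 
Paper Boats      | NULL  
Stone Bridges    | Walker
Empty Rooms      | King  
Silent Waters    | Walker
Winter Gardens   | Walker


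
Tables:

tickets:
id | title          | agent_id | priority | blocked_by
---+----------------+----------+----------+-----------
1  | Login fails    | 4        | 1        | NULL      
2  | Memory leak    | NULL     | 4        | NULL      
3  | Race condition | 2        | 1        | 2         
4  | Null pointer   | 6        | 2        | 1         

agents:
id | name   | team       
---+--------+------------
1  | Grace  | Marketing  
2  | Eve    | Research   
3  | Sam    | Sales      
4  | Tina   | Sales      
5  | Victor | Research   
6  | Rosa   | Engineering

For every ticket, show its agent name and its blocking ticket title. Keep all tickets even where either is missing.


Two LEFT JOINs from the same base table tickets: one to agents via agent_id, one to tickets itself via blocked_by. Both are LEFT so every ticket is preserved.
Match against agents:
  - ticket 1 (Login fails): agent_id=4 -> matches Tina
  - ticket 2 (Memory leak): agent_id=NULL, no match -> kept with NULL
  - ticket 3 (Race condition): agent_id=2 -> matches Eve
  - ticket 4 (Null pointer): agent_id=6 -> matches Rosa
Match against tickets (self):
  - ticket 1 (Login fails): blocked_by=NULL -> NULL
  - ticket 2 (Memory leak): blocked_by=NULL -> NULL
  - ticket 3 (Race condition): blocked_by=2 -> Memory leak
  - ticket 4 (Null pointer): blocked_by=1 -> Login fails

SQL:
SELECT a.title, b.name AS agent, c.title AS blocked_by
FROM tickets a
LEFT JOIN agents b ON a.agent_id = b.id
LEFT JOIN tickets c ON a.blocked_by = c.id

Result:
title          | agent | blocked_by 
---------------+-------+------------
Login fails    | Tina  | NULL       
Memory leak    | NULL  | NULL       
Race condition | Eve   | Memory leak
Null pointer   | Rosa  | Login fails


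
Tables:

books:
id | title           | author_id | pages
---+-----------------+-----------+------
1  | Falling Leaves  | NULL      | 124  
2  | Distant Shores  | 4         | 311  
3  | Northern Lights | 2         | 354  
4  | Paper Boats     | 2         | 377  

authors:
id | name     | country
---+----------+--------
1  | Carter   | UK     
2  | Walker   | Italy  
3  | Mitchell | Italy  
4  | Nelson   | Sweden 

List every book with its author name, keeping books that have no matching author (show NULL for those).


LEFT JOIN keeps every row from books (the left table); where author_id has no match in authors, the author columns become NULL. Walk through each book:
  - book 1 (Falling Leaves): author_id=NULL, no match -> kept with NULL
  - book 2 (Distant Shores): author_id=4 -> matches Nelson
  - book 3 (Northern Lights): author_id=2 -> matches Walker
  - book 4 (Paper Boats): author_id=2 -> matches Walker
All 4 rows appear; 1 has NULL author.

SQL:
SELECT a.title, b.name AS author
FROM books a
LEFT JOIN authors b ON a.author_id = b.id

Result:
title           | author
----------------+-------
Falling Leaves  | NULL  
Distant Shores  | Nelson
Northern Lights | Walker
Paper Boats     | Walker


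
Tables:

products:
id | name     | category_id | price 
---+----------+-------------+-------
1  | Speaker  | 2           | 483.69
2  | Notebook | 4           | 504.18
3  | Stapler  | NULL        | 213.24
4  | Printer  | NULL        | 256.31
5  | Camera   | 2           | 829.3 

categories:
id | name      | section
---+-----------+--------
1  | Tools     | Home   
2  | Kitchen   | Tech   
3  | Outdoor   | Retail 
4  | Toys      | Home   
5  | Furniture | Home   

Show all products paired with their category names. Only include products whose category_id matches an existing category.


INNER JOIN keeps only products rows whose category_id matches an id in categories. Walk through each product:
  - product 1 (Speaker): category_id=2 -> matches Kitchen
  - product 2 (Notebook): category_id=4 -> matches Toys
  - product 3 (Stapler): category_id=NULL, no match -> dropped
  - product 4 (Printer): category_id=NULL, no match -> dropped
  - product 5 (Camera): category_id=2 -> matches Kitchen
So 2 of 5 rows are dropped.

SQL:
SELECT a.name, b.name AS category
FROM products a
INNER JOIN categories b ON a.category_id = b.id

Result:
name     | category
---------+---------
Speaker  | Kitchen 
Notebook | Toys    
Camera   | Kitchen 


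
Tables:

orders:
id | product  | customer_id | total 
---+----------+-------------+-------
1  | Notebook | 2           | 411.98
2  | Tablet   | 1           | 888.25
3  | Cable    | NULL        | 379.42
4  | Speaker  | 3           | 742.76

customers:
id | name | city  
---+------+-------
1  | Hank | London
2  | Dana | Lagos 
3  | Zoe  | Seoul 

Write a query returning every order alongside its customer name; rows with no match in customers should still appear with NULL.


LEFT JOIN keeps every row from orders (the left table); where customer_id has no match in customers, the customer columns become NULL. Walk through each order:
  - order 1 (Notebook): customer_id=2 -> matches Dana
  - order 2 (Tablet): customer_id=1 -> matches Hank
  - order 3 (Cable): customer_id=NULL, no match -> kept with NULL
  - order 4 (Speaker): customer_id=3 -> matches Zoe
All 4 rows appear; 1 has NULL customer.

SQL:
SELECT a.product, b.name AS customer
FROM orders a
LEFT JOIN customers b ON a.customer_id = b.id

Result:
product  | customer
---------+---------
Notebook | Dana    
Tablet   | Hank    
Cable    | NULL    
Speaker  | Zoe     


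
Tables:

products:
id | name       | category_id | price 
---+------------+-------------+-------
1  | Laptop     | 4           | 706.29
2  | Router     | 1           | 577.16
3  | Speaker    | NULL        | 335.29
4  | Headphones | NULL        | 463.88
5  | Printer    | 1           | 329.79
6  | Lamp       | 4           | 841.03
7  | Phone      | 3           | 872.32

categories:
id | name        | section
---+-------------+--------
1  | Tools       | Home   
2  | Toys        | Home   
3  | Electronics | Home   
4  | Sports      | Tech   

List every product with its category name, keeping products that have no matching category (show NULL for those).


LEFT JOIN keeps every row from products (the left table); where category_id has no match in categories, the category columns become NULL. Walk through each product:
  - product 1 (Laptop): category_id=4 -> matches Sports
  - product 2 (Router): category_id=1 -> matches Tools
  - product 3 (Speaker): category_id=NULL, no match -> kept with NULL
  - product 4 (Headphones): category_id=NULL, no match -> kept with NULL
  - product 5 (Printer): category_id=1 -> matches Tools
  - product 6 (Lamp): category_id=4 -> matches Sports
  - product 7 (Phone): category_id=3 -> matches Electronics
All 7 rows appear; 2 have NULL category.

SQL:
SELECT a.name, b.name AS category
FROM products a
LEFT JOIN categories b ON a.category_id = b.id

Result:
name       | category   
-----------+------------
Laptop     | Sports     
Router     | Tools      
Speaker    | NULL       
Headphones | NULL       
Printer    | Tools      
Lamp       | Sports     
Phone      | Electronics


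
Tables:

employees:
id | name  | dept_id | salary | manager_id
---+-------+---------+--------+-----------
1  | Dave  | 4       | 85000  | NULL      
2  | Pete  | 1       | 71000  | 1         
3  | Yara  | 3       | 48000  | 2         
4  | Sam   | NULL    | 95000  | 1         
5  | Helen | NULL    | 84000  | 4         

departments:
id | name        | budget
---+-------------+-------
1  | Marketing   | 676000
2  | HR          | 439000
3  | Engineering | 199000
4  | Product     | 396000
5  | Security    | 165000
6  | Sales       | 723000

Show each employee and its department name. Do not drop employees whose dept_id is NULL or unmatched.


LEFT JOIN keeps every row from employees (the left table); where dept_id has no match in departments, the department columns become NULL. Walk through each employee:
  - employee 1 (Dave): dept_id=4 -> matches Product
  - employee 2 (Pete): dept_id=1 -> matches Marketing
  - employee 3 (Yara): dept_id=3 -> matches Engineering
  - employee 4 (Sam): dept_id=NULL, no match -> kept with NULL
  - employee 5 (Helen): dept_id=NULL, no match -> kept with NULL
All 5 rows appear; 2 have NULL department.

SQL:
SELECT a.name, b.name AS department
FROM employees a
LEFT JOIN departments b ON a.dept_id = b.id

Result:
name  | department 
------+------------
Dave  | Product    
Pete  | Marketing  
Yara  | Engineering
Sam   | NULL       
Helen | NULL       
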